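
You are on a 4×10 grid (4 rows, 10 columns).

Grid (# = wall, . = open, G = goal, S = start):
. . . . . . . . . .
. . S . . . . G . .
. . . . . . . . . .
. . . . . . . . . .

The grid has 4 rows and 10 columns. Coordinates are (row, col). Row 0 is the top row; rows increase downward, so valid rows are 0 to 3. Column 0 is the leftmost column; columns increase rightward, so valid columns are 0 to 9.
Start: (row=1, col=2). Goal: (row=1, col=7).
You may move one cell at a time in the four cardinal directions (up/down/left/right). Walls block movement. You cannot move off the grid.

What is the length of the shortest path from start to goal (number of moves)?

BFS from (row=1, col=2) until reaching (row=1, col=7):
  Distance 0: (row=1, col=2)
  Distance 1: (row=0, col=2), (row=1, col=1), (row=1, col=3), (row=2, col=2)
  Distance 2: (row=0, col=1), (row=0, col=3), (row=1, col=0), (row=1, col=4), (row=2, col=1), (row=2, col=3), (row=3, col=2)
  Distance 3: (row=0, col=0), (row=0, col=4), (row=1, col=5), (row=2, col=0), (row=2, col=4), (row=3, col=1), (row=3, col=3)
  Distance 4: (row=0, col=5), (row=1, col=6), (row=2, col=5), (row=3, col=0), (row=3, col=4)
  Distance 5: (row=0, col=6), (row=1, col=7), (row=2, col=6), (row=3, col=5)  <- goal reached here
One shortest path (5 moves): (row=1, col=2) -> (row=1, col=3) -> (row=1, col=4) -> (row=1, col=5) -> (row=1, col=6) -> (row=1, col=7)

Answer: Shortest path length: 5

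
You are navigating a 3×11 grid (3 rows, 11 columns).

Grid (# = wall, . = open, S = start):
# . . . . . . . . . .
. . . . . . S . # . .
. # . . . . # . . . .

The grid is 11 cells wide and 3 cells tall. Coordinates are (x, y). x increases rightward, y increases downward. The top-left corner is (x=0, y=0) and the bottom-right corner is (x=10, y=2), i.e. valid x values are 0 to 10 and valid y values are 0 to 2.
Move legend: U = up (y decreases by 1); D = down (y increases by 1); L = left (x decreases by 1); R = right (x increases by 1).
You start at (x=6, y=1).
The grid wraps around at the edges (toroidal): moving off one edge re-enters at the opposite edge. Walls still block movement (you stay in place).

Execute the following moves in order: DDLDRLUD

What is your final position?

Answer: Final position: (x=4, y=2)

Derivation:
Start: (x=6, y=1)
  D (down): blocked, stay at (x=6, y=1)
  D (down): blocked, stay at (x=6, y=1)
  L (left): (x=6, y=1) -> (x=5, y=1)
  D (down): (x=5, y=1) -> (x=5, y=2)
  R (right): blocked, stay at (x=5, y=2)
  L (left): (x=5, y=2) -> (x=4, y=2)
  U (up): (x=4, y=2) -> (x=4, y=1)
  D (down): (x=4, y=1) -> (x=4, y=2)
Final: (x=4, y=2)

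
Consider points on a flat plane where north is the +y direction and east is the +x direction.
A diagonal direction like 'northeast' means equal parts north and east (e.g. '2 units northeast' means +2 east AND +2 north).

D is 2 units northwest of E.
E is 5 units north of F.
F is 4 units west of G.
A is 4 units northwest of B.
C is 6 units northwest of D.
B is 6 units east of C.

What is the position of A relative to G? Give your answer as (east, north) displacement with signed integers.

Answer: A is at (east=-10, north=17) relative to G.

Derivation:
Place G at the origin (east=0, north=0).
  F is 4 units west of G: delta (east=-4, north=+0); F at (east=-4, north=0).
  E is 5 units north of F: delta (east=+0, north=+5); E at (east=-4, north=5).
  D is 2 units northwest of E: delta (east=-2, north=+2); D at (east=-6, north=7).
  C is 6 units northwest of D: delta (east=-6, north=+6); C at (east=-12, north=13).
  B is 6 units east of C: delta (east=+6, north=+0); B at (east=-6, north=13).
  A is 4 units northwest of B: delta (east=-4, north=+4); A at (east=-10, north=17).
Therefore A relative to G: (east=-10, north=17).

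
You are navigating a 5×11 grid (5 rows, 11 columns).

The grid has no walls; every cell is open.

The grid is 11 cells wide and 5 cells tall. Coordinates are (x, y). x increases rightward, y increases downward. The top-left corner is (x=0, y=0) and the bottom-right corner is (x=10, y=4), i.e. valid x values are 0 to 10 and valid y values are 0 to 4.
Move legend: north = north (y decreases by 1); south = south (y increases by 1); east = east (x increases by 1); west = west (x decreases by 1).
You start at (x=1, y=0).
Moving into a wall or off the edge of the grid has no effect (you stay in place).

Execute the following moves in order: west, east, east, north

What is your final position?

Start: (x=1, y=0)
  west (west): (x=1, y=0) -> (x=0, y=0)
  east (east): (x=0, y=0) -> (x=1, y=0)
  east (east): (x=1, y=0) -> (x=2, y=0)
  north (north): blocked, stay at (x=2, y=0)
Final: (x=2, y=0)

Answer: Final position: (x=2, y=0)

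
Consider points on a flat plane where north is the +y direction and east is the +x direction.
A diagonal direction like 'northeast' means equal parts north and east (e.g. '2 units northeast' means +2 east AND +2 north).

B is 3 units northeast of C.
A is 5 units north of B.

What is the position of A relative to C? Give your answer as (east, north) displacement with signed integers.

Place C at the origin (east=0, north=0).
  B is 3 units northeast of C: delta (east=+3, north=+3); B at (east=3, north=3).
  A is 5 units north of B: delta (east=+0, north=+5); A at (east=3, north=8).
Therefore A relative to C: (east=3, north=8).

Answer: A is at (east=3, north=8) relative to C.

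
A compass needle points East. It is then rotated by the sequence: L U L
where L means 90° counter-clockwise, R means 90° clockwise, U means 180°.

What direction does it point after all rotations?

Start: East
  L (left (90° counter-clockwise)) -> North
  U (U-turn (180°)) -> South
  L (left (90° counter-clockwise)) -> East
Final: East

Answer: Final heading: East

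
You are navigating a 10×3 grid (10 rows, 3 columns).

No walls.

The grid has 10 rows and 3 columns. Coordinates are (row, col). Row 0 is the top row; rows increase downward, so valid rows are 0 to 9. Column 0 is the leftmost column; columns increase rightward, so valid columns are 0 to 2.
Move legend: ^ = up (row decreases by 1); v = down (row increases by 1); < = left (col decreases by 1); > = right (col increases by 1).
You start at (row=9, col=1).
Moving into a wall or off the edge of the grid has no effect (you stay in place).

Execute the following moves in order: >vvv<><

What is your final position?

Answer: Final position: (row=9, col=1)

Derivation:
Start: (row=9, col=1)
  > (right): (row=9, col=1) -> (row=9, col=2)
  [×3]v (down): blocked, stay at (row=9, col=2)
  < (left): (row=9, col=2) -> (row=9, col=1)
  > (right): (row=9, col=1) -> (row=9, col=2)
  < (left): (row=9, col=2) -> (row=9, col=1)
Final: (row=9, col=1)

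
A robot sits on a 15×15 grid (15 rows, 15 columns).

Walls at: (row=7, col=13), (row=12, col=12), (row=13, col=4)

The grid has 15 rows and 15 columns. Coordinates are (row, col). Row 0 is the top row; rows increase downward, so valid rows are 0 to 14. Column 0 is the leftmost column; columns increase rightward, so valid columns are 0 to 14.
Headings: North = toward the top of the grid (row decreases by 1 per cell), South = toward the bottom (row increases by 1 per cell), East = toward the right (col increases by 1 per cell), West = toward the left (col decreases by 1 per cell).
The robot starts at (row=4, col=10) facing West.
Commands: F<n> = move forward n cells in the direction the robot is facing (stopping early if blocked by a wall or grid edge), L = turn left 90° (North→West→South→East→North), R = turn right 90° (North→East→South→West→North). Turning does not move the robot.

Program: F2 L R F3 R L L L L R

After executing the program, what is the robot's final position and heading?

Start: (row=4, col=10), facing West
  F2: move forward 2, now at (row=4, col=8)
  L: turn left, now facing South
  R: turn right, now facing West
  F3: move forward 3, now at (row=4, col=5)
  R: turn right, now facing North
  L: turn left, now facing West
  L: turn left, now facing South
  L: turn left, now facing East
  L: turn left, now facing North
  R: turn right, now facing East
Final: (row=4, col=5), facing East

Answer: Final position: (row=4, col=5), facing East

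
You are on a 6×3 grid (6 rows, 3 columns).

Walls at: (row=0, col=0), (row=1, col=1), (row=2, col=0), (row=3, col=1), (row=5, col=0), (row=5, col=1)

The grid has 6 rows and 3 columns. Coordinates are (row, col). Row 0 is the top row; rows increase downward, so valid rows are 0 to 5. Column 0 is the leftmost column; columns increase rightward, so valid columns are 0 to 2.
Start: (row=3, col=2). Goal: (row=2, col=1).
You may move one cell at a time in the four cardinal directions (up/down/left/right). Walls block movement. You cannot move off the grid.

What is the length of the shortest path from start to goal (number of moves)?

Answer: Shortest path length: 2

Derivation:
BFS from (row=3, col=2) until reaching (row=2, col=1):
  Distance 0: (row=3, col=2)
  Distance 1: (row=2, col=2), (row=4, col=2)
  Distance 2: (row=1, col=2), (row=2, col=1), (row=4, col=1), (row=5, col=2)  <- goal reached here
One shortest path (2 moves): (row=3, col=2) -> (row=2, col=2) -> (row=2, col=1)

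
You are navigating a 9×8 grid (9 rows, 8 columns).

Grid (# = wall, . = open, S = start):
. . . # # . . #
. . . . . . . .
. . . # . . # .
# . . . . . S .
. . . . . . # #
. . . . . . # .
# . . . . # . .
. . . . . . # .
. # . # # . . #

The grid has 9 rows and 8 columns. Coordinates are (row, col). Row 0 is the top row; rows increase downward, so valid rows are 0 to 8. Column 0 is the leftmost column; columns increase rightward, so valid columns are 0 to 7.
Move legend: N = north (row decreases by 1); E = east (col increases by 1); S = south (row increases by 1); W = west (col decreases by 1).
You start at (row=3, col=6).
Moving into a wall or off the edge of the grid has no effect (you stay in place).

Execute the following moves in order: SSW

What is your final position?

Start: (row=3, col=6)
  S (south): blocked, stay at (row=3, col=6)
  S (south): blocked, stay at (row=3, col=6)
  W (west): (row=3, col=6) -> (row=3, col=5)
Final: (row=3, col=5)

Answer: Final position: (row=3, col=5)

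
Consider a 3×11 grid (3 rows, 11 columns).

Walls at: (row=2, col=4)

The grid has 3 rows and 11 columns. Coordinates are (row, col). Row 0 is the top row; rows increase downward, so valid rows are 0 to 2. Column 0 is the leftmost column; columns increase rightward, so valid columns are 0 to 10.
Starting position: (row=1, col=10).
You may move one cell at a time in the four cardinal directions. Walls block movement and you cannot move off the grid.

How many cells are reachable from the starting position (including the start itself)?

Answer: Reachable cells: 32

Derivation:
BFS flood-fill from (row=1, col=10):
  Distance 0: (row=1, col=10)
  Distance 1: (row=0, col=10), (row=1, col=9), (row=2, col=10)
  Distance 2: (row=0, col=9), (row=1, col=8), (row=2, col=9)
  Distance 3: (row=0, col=8), (row=1, col=7), (row=2, col=8)
  Distance 4: (row=0, col=7), (row=1, col=6), (row=2, col=7)
  Distance 5: (row=0, col=6), (row=1, col=5), (row=2, col=6)
  Distance 6: (row=0, col=5), (row=1, col=4), (row=2, col=5)
  Distance 7: (row=0, col=4), (row=1, col=3)
  Distance 8: (row=0, col=3), (row=1, col=2), (row=2, col=3)
  Distance 9: (row=0, col=2), (row=1, col=1), (row=2, col=2)
  Distance 10: (row=0, col=1), (row=1, col=0), (row=2, col=1)
  Distance 11: (row=0, col=0), (row=2, col=0)
Total reachable: 32 (grid has 32 open cells total)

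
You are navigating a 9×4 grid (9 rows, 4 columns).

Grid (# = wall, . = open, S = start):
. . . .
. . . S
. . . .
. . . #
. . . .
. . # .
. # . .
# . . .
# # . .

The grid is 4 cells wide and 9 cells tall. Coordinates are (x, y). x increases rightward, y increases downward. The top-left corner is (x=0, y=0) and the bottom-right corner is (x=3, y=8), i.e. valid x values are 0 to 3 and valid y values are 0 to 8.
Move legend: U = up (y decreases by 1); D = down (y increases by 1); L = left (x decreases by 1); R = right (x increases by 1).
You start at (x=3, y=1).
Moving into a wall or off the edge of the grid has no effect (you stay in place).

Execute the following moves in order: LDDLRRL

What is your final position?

Start: (x=3, y=1)
  L (left): (x=3, y=1) -> (x=2, y=1)
  D (down): (x=2, y=1) -> (x=2, y=2)
  D (down): (x=2, y=2) -> (x=2, y=3)
  L (left): (x=2, y=3) -> (x=1, y=3)
  R (right): (x=1, y=3) -> (x=2, y=3)
  R (right): blocked, stay at (x=2, y=3)
  L (left): (x=2, y=3) -> (x=1, y=3)
Final: (x=1, y=3)

Answer: Final position: (x=1, y=3)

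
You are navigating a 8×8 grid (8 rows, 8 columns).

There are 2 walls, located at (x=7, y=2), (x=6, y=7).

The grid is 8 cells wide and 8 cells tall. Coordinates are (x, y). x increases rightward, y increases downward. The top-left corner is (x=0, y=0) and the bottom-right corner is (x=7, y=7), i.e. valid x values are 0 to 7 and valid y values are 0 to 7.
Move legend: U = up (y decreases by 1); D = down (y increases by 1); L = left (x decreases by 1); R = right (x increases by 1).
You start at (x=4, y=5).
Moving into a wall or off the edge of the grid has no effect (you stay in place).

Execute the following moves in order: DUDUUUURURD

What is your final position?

Start: (x=4, y=5)
  D (down): (x=4, y=5) -> (x=4, y=6)
  U (up): (x=4, y=6) -> (x=4, y=5)
  D (down): (x=4, y=5) -> (x=4, y=6)
  U (up): (x=4, y=6) -> (x=4, y=5)
  U (up): (x=4, y=5) -> (x=4, y=4)
  U (up): (x=4, y=4) -> (x=4, y=3)
  U (up): (x=4, y=3) -> (x=4, y=2)
  R (right): (x=4, y=2) -> (x=5, y=2)
  U (up): (x=5, y=2) -> (x=5, y=1)
  R (right): (x=5, y=1) -> (x=6, y=1)
  D (down): (x=6, y=1) -> (x=6, y=2)
Final: (x=6, y=2)

Answer: Final position: (x=6, y=2)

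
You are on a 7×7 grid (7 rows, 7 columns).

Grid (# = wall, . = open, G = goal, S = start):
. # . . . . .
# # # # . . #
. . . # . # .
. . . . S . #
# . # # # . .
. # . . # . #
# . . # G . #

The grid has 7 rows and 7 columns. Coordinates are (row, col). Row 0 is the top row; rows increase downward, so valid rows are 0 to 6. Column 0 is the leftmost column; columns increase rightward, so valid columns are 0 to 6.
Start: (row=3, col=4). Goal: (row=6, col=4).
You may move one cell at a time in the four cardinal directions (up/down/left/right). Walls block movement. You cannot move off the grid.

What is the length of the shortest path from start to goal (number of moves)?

BFS from (row=3, col=4) until reaching (row=6, col=4):
  Distance 0: (row=3, col=4)
  Distance 1: (row=2, col=4), (row=3, col=3), (row=3, col=5)
  Distance 2: (row=1, col=4), (row=3, col=2), (row=4, col=5)
  Distance 3: (row=0, col=4), (row=1, col=5), (row=2, col=2), (row=3, col=1), (row=4, col=6), (row=5, col=5)
  Distance 4: (row=0, col=3), (row=0, col=5), (row=2, col=1), (row=3, col=0), (row=4, col=1), (row=6, col=5)
  Distance 5: (row=0, col=2), (row=0, col=6), (row=2, col=0), (row=6, col=4)  <- goal reached here
One shortest path (5 moves): (row=3, col=4) -> (row=3, col=5) -> (row=4, col=5) -> (row=5, col=5) -> (row=6, col=5) -> (row=6, col=4)

Answer: Shortest path length: 5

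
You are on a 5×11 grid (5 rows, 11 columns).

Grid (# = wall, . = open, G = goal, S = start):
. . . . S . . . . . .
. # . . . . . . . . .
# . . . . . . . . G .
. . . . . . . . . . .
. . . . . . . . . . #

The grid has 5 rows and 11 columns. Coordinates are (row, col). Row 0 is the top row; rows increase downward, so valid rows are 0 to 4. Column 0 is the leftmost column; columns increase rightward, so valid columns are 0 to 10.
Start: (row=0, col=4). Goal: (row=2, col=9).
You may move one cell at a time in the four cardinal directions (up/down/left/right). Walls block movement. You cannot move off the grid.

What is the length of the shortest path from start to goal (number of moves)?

BFS from (row=0, col=4) until reaching (row=2, col=9):
  Distance 0: (row=0, col=4)
  Distance 1: (row=0, col=3), (row=0, col=5), (row=1, col=4)
  Distance 2: (row=0, col=2), (row=0, col=6), (row=1, col=3), (row=1, col=5), (row=2, col=4)
  Distance 3: (row=0, col=1), (row=0, col=7), (row=1, col=2), (row=1, col=6), (row=2, col=3), (row=2, col=5), (row=3, col=4)
  Distance 4: (row=0, col=0), (row=0, col=8), (row=1, col=7), (row=2, col=2), (row=2, col=6), (row=3, col=3), (row=3, col=5), (row=4, col=4)
  Distance 5: (row=0, col=9), (row=1, col=0), (row=1, col=8), (row=2, col=1), (row=2, col=7), (row=3, col=2), (row=3, col=6), (row=4, col=3), (row=4, col=5)
  Distance 6: (row=0, col=10), (row=1, col=9), (row=2, col=8), (row=3, col=1), (row=3, col=7), (row=4, col=2), (row=4, col=6)
  Distance 7: (row=1, col=10), (row=2, col=9), (row=3, col=0), (row=3, col=8), (row=4, col=1), (row=4, col=7)  <- goal reached here
One shortest path (7 moves): (row=0, col=4) -> (row=0, col=5) -> (row=0, col=6) -> (row=0, col=7) -> (row=0, col=8) -> (row=0, col=9) -> (row=1, col=9) -> (row=2, col=9)

Answer: Shortest path length: 7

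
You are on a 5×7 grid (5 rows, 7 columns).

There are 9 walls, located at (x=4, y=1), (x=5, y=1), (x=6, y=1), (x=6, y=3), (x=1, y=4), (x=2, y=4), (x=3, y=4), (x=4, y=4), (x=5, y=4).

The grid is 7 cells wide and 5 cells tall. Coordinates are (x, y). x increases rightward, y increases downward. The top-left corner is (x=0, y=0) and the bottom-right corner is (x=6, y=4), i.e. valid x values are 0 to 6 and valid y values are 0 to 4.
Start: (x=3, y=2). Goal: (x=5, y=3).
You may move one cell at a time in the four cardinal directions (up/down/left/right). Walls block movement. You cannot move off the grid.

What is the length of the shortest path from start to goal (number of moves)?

BFS from (x=3, y=2) until reaching (x=5, y=3):
  Distance 0: (x=3, y=2)
  Distance 1: (x=3, y=1), (x=2, y=2), (x=4, y=2), (x=3, y=3)
  Distance 2: (x=3, y=0), (x=2, y=1), (x=1, y=2), (x=5, y=2), (x=2, y=3), (x=4, y=3)
  Distance 3: (x=2, y=0), (x=4, y=0), (x=1, y=1), (x=0, y=2), (x=6, y=2), (x=1, y=3), (x=5, y=3)  <- goal reached here
One shortest path (3 moves): (x=3, y=2) -> (x=4, y=2) -> (x=5, y=2) -> (x=5, y=3)

Answer: Shortest path length: 3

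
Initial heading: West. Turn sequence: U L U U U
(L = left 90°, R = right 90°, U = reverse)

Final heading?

Start: West
  U (U-turn (180°)) -> East
  L (left (90° counter-clockwise)) -> North
  U (U-turn (180°)) -> South
  U (U-turn (180°)) -> North
  U (U-turn (180°)) -> South
Final: South

Answer: Final heading: South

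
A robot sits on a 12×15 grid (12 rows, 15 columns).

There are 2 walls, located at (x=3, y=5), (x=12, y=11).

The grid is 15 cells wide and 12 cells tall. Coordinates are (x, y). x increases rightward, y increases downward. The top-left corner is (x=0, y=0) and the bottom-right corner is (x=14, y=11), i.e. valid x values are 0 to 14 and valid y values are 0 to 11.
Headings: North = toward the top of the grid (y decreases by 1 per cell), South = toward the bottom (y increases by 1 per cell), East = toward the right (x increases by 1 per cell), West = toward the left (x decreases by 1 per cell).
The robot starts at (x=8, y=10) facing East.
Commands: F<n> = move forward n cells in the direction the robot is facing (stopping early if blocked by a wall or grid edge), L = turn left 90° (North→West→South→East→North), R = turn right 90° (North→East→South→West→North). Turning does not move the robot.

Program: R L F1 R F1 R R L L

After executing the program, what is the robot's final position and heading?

Answer: Final position: (x=9, y=11), facing South

Derivation:
Start: (x=8, y=10), facing East
  R: turn right, now facing South
  L: turn left, now facing East
  F1: move forward 1, now at (x=9, y=10)
  R: turn right, now facing South
  F1: move forward 1, now at (x=9, y=11)
  R: turn right, now facing West
  R: turn right, now facing North
  L: turn left, now facing West
  L: turn left, now facing South
Final: (x=9, y=11), facing South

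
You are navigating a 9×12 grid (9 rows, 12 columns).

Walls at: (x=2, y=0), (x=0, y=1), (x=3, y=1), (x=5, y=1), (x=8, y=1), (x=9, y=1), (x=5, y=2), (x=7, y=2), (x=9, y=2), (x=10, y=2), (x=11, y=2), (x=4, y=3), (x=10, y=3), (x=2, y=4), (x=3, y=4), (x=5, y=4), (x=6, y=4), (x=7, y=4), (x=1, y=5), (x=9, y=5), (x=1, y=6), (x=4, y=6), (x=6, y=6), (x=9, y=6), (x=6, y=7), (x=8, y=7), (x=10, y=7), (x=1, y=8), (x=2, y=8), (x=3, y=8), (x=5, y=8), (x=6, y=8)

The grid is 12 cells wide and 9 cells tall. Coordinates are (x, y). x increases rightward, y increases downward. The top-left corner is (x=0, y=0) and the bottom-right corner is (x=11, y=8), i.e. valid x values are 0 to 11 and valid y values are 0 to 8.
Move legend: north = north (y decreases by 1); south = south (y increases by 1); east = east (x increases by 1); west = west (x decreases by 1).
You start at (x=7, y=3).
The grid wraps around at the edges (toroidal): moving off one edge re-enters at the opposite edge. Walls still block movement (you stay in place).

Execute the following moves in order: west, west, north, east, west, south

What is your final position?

Answer: Final position: (x=5, y=3)

Derivation:
Start: (x=7, y=3)
  west (west): (x=7, y=3) -> (x=6, y=3)
  west (west): (x=6, y=3) -> (x=5, y=3)
  north (north): blocked, stay at (x=5, y=3)
  east (east): (x=5, y=3) -> (x=6, y=3)
  west (west): (x=6, y=3) -> (x=5, y=3)
  south (south): blocked, stay at (x=5, y=3)
Final: (x=5, y=3)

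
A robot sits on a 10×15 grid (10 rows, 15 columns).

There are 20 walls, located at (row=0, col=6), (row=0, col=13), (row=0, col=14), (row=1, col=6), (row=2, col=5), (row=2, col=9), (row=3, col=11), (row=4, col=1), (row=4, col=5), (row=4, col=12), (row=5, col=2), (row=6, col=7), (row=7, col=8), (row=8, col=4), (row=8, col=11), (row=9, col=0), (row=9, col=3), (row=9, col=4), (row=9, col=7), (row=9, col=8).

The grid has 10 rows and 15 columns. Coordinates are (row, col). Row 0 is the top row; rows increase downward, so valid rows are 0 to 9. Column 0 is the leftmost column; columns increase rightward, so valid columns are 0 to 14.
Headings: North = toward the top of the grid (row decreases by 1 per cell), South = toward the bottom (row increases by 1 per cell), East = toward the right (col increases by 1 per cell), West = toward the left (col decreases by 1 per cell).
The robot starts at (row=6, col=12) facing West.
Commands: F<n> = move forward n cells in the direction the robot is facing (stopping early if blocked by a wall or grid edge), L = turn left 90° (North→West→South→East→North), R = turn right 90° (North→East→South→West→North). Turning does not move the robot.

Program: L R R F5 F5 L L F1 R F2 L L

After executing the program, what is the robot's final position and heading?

Answer: Final position: (row=6, col=10), facing East

Derivation:
Start: (row=6, col=12), facing West
  L: turn left, now facing South
  R: turn right, now facing West
  R: turn right, now facing North
  F5: move forward 1/5 (blocked), now at (row=5, col=12)
  F5: move forward 0/5 (blocked), now at (row=5, col=12)
  L: turn left, now facing West
  L: turn left, now facing South
  F1: move forward 1, now at (row=6, col=12)
  R: turn right, now facing West
  F2: move forward 2, now at (row=6, col=10)
  L: turn left, now facing South
  L: turn left, now facing East
Final: (row=6, col=10), facing East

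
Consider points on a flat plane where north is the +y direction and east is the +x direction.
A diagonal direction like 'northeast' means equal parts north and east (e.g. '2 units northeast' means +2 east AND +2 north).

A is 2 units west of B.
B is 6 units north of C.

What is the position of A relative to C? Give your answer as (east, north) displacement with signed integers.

Answer: A is at (east=-2, north=6) relative to C.

Derivation:
Place C at the origin (east=0, north=0).
  B is 6 units north of C: delta (east=+0, north=+6); B at (east=0, north=6).
  A is 2 units west of B: delta (east=-2, north=+0); A at (east=-2, north=6).
Therefore A relative to C: (east=-2, north=6).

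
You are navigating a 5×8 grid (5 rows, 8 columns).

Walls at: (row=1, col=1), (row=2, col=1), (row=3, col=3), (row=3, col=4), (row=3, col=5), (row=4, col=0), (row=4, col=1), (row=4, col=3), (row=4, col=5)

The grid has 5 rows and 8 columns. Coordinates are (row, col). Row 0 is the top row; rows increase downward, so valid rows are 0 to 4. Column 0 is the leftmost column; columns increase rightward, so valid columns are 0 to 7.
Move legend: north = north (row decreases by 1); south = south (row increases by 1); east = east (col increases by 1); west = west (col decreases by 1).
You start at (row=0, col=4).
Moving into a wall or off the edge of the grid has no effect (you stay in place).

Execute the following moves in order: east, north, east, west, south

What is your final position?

Start: (row=0, col=4)
  east (east): (row=0, col=4) -> (row=0, col=5)
  north (north): blocked, stay at (row=0, col=5)
  east (east): (row=0, col=5) -> (row=0, col=6)
  west (west): (row=0, col=6) -> (row=0, col=5)
  south (south): (row=0, col=5) -> (row=1, col=5)
Final: (row=1, col=5)

Answer: Final position: (row=1, col=5)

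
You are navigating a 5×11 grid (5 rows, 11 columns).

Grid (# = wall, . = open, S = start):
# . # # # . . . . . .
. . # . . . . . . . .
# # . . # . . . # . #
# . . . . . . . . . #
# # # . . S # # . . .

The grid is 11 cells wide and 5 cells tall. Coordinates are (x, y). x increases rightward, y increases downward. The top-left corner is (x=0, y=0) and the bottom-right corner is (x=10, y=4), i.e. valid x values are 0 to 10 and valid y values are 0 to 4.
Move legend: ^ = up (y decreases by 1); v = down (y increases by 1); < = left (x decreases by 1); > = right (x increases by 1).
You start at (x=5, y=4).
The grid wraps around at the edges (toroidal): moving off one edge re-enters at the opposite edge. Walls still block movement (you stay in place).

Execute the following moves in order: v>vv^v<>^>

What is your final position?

Start: (x=5, y=4)
  v (down): (x=5, y=4) -> (x=5, y=0)
  > (right): (x=5, y=0) -> (x=6, y=0)
  v (down): (x=6, y=0) -> (x=6, y=1)
  v (down): (x=6, y=1) -> (x=6, y=2)
  ^ (up): (x=6, y=2) -> (x=6, y=1)
  v (down): (x=6, y=1) -> (x=6, y=2)
  < (left): (x=6, y=2) -> (x=5, y=2)
  > (right): (x=5, y=2) -> (x=6, y=2)
  ^ (up): (x=6, y=2) -> (x=6, y=1)
  > (right): (x=6, y=1) -> (x=7, y=1)
Final: (x=7, y=1)

Answer: Final position: (x=7, y=1)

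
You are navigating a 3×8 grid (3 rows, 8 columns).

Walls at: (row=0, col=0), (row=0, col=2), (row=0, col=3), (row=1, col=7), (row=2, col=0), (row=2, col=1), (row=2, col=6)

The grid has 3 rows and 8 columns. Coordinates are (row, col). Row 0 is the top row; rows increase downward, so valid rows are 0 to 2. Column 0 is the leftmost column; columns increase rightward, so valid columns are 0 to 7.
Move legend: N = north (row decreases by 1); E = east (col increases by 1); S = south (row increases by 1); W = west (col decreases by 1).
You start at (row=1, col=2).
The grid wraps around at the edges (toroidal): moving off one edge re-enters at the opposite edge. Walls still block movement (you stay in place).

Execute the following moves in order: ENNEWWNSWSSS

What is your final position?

Answer: Final position: (row=2, col=2)

Derivation:
Start: (row=1, col=2)
  E (east): (row=1, col=2) -> (row=1, col=3)
  N (north): blocked, stay at (row=1, col=3)
  N (north): blocked, stay at (row=1, col=3)
  E (east): (row=1, col=3) -> (row=1, col=4)
  W (west): (row=1, col=4) -> (row=1, col=3)
  W (west): (row=1, col=3) -> (row=1, col=2)
  N (north): blocked, stay at (row=1, col=2)
  S (south): (row=1, col=2) -> (row=2, col=2)
  W (west): blocked, stay at (row=2, col=2)
  [×3]S (south): blocked, stay at (row=2, col=2)
Final: (row=2, col=2)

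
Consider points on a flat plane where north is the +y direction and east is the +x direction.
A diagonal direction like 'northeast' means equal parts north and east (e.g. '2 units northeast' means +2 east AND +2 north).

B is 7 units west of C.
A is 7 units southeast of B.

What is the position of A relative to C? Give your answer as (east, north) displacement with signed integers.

Answer: A is at (east=0, north=-7) relative to C.

Derivation:
Place C at the origin (east=0, north=0).
  B is 7 units west of C: delta (east=-7, north=+0); B at (east=-7, north=0).
  A is 7 units southeast of B: delta (east=+7, north=-7); A at (east=0, north=-7).
Therefore A relative to C: (east=0, north=-7).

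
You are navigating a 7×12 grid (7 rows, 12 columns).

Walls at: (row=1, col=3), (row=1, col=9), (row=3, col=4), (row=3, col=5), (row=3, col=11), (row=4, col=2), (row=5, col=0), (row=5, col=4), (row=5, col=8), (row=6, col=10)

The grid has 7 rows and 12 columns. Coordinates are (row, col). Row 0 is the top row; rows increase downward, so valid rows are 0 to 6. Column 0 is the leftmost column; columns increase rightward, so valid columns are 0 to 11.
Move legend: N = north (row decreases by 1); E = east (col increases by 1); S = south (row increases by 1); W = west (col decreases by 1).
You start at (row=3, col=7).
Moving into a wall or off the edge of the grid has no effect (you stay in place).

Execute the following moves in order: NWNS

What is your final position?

Answer: Final position: (row=2, col=6)

Derivation:
Start: (row=3, col=7)
  N (north): (row=3, col=7) -> (row=2, col=7)
  W (west): (row=2, col=7) -> (row=2, col=6)
  N (north): (row=2, col=6) -> (row=1, col=6)
  S (south): (row=1, col=6) -> (row=2, col=6)
Final: (row=2, col=6)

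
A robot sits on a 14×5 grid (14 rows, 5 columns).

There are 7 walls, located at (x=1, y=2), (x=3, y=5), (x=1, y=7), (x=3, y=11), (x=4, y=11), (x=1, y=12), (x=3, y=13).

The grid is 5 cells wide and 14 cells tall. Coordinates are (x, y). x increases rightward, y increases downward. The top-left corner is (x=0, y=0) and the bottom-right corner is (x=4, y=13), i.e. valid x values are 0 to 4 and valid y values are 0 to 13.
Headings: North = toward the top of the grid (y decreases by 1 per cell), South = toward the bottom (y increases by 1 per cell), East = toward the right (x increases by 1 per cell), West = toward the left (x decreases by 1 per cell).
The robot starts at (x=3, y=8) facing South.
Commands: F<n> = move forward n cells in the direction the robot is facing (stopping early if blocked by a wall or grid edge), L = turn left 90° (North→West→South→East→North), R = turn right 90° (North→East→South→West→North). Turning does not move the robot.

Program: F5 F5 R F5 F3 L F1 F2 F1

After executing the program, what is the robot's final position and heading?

Answer: Final position: (x=0, y=13), facing South

Derivation:
Start: (x=3, y=8), facing South
  F5: move forward 2/5 (blocked), now at (x=3, y=10)
  F5: move forward 0/5 (blocked), now at (x=3, y=10)
  R: turn right, now facing West
  F5: move forward 3/5 (blocked), now at (x=0, y=10)
  F3: move forward 0/3 (blocked), now at (x=0, y=10)
  L: turn left, now facing South
  F1: move forward 1, now at (x=0, y=11)
  F2: move forward 2, now at (x=0, y=13)
  F1: move forward 0/1 (blocked), now at (x=0, y=13)
Final: (x=0, y=13), facing South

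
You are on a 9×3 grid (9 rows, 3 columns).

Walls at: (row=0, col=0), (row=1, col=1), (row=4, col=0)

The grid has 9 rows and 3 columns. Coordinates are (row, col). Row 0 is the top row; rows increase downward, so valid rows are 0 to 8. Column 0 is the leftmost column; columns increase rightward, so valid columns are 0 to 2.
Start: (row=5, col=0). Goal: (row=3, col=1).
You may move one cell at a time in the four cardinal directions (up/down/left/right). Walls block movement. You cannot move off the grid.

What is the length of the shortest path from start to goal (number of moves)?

Answer: Shortest path length: 3

Derivation:
BFS from (row=5, col=0) until reaching (row=3, col=1):
  Distance 0: (row=5, col=0)
  Distance 1: (row=5, col=1), (row=6, col=0)
  Distance 2: (row=4, col=1), (row=5, col=2), (row=6, col=1), (row=7, col=0)
  Distance 3: (row=3, col=1), (row=4, col=2), (row=6, col=2), (row=7, col=1), (row=8, col=0)  <- goal reached here
One shortest path (3 moves): (row=5, col=0) -> (row=5, col=1) -> (row=4, col=1) -> (row=3, col=1)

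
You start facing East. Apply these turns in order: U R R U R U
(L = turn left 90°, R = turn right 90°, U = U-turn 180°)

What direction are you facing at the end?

Answer: Final heading: South

Derivation:
Start: East
  U (U-turn (180°)) -> West
  R (right (90° clockwise)) -> North
  R (right (90° clockwise)) -> East
  U (U-turn (180°)) -> West
  R (right (90° clockwise)) -> North
  U (U-turn (180°)) -> South
Final: South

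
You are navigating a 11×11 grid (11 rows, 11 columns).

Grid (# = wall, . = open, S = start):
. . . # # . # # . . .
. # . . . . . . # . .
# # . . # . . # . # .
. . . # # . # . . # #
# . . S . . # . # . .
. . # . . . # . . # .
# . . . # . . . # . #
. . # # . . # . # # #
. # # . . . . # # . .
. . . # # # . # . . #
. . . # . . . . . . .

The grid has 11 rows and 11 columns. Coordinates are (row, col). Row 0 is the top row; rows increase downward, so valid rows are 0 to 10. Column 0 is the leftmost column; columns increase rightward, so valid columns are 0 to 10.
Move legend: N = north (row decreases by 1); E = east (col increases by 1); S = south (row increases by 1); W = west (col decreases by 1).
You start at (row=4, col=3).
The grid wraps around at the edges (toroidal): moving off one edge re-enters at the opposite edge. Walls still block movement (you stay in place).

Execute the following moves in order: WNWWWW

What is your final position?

Start: (row=4, col=3)
  W (west): (row=4, col=3) -> (row=4, col=2)
  N (north): (row=4, col=2) -> (row=3, col=2)
  W (west): (row=3, col=2) -> (row=3, col=1)
  W (west): (row=3, col=1) -> (row=3, col=0)
  W (west): blocked, stay at (row=3, col=0)
  W (west): blocked, stay at (row=3, col=0)
Final: (row=3, col=0)

Answer: Final position: (row=3, col=0)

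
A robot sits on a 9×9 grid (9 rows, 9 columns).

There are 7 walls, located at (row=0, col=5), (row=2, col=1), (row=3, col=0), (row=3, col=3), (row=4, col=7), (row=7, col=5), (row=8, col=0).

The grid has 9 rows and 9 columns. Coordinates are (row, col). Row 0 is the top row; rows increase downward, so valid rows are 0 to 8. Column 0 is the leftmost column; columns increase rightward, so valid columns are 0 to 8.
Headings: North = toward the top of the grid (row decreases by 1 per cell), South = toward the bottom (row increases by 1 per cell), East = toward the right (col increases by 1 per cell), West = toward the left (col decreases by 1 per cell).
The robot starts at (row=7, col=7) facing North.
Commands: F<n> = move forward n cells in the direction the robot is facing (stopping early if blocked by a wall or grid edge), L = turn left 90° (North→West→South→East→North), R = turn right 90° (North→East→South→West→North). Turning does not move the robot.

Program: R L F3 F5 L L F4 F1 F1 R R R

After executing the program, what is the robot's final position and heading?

Start: (row=7, col=7), facing North
  R: turn right, now facing East
  L: turn left, now facing North
  F3: move forward 2/3 (blocked), now at (row=5, col=7)
  F5: move forward 0/5 (blocked), now at (row=5, col=7)
  L: turn left, now facing West
  L: turn left, now facing South
  F4: move forward 3/4 (blocked), now at (row=8, col=7)
  F1: move forward 0/1 (blocked), now at (row=8, col=7)
  F1: move forward 0/1 (blocked), now at (row=8, col=7)
  R: turn right, now facing West
  R: turn right, now facing North
  R: turn right, now facing East
Final: (row=8, col=7), facing East

Answer: Final position: (row=8, col=7), facing East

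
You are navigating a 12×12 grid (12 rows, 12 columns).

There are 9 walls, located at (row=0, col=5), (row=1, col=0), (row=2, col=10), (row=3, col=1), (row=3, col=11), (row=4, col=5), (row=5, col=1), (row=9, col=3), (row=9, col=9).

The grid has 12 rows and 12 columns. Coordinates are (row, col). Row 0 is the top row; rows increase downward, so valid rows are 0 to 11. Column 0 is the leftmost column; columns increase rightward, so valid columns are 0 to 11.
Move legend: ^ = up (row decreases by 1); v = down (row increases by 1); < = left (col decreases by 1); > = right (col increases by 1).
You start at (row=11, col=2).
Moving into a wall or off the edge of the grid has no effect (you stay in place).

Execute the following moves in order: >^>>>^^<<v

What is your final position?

Answer: Final position: (row=9, col=4)

Derivation:
Start: (row=11, col=2)
  > (right): (row=11, col=2) -> (row=11, col=3)
  ^ (up): (row=11, col=3) -> (row=10, col=3)
  > (right): (row=10, col=3) -> (row=10, col=4)
  > (right): (row=10, col=4) -> (row=10, col=5)
  > (right): (row=10, col=5) -> (row=10, col=6)
  ^ (up): (row=10, col=6) -> (row=9, col=6)
  ^ (up): (row=9, col=6) -> (row=8, col=6)
  < (left): (row=8, col=6) -> (row=8, col=5)
  < (left): (row=8, col=5) -> (row=8, col=4)
  v (down): (row=8, col=4) -> (row=9, col=4)
Final: (row=9, col=4)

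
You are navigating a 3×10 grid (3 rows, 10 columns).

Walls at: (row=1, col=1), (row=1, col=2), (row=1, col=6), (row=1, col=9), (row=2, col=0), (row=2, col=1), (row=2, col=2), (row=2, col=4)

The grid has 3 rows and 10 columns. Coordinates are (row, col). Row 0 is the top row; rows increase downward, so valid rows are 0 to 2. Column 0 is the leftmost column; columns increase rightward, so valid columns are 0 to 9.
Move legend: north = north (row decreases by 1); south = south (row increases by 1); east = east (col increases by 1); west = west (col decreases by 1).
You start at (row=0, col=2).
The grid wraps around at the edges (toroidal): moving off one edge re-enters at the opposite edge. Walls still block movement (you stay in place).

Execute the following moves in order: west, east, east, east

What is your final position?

Answer: Final position: (row=0, col=4)

Derivation:
Start: (row=0, col=2)
  west (west): (row=0, col=2) -> (row=0, col=1)
  east (east): (row=0, col=1) -> (row=0, col=2)
  east (east): (row=0, col=2) -> (row=0, col=3)
  east (east): (row=0, col=3) -> (row=0, col=4)
Final: (row=0, col=4)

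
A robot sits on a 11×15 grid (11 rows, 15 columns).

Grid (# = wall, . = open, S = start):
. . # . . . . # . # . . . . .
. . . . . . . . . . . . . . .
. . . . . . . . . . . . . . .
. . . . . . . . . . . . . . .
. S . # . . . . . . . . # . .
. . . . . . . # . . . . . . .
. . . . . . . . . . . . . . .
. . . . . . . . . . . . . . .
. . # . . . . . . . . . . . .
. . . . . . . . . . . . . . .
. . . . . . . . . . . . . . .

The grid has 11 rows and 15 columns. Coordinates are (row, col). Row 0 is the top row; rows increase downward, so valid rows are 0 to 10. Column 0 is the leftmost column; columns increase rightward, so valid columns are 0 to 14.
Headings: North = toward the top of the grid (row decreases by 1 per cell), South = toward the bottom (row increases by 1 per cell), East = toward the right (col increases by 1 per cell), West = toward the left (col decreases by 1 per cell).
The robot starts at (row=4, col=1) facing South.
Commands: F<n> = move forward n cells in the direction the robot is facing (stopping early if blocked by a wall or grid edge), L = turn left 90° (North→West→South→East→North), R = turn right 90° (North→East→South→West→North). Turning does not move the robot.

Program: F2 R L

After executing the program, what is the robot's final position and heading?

Start: (row=4, col=1), facing South
  F2: move forward 2, now at (row=6, col=1)
  R: turn right, now facing West
  L: turn left, now facing South
Final: (row=6, col=1), facing South

Answer: Final position: (row=6, col=1), facing South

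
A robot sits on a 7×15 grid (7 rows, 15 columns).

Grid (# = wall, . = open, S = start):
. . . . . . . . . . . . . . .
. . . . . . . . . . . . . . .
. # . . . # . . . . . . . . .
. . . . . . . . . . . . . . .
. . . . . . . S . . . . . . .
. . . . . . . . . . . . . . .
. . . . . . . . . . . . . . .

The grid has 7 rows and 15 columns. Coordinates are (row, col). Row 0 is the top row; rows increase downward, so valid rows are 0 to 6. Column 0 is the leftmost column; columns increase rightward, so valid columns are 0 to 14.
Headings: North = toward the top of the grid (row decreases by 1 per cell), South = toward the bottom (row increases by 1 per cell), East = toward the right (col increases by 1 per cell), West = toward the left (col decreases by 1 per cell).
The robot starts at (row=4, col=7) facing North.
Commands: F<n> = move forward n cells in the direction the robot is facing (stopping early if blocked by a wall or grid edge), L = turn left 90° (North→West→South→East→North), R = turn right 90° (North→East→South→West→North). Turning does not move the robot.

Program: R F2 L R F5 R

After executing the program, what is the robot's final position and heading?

Start: (row=4, col=7), facing North
  R: turn right, now facing East
  F2: move forward 2, now at (row=4, col=9)
  L: turn left, now facing North
  R: turn right, now facing East
  F5: move forward 5, now at (row=4, col=14)
  R: turn right, now facing South
Final: (row=4, col=14), facing South

Answer: Final position: (row=4, col=14), facing South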